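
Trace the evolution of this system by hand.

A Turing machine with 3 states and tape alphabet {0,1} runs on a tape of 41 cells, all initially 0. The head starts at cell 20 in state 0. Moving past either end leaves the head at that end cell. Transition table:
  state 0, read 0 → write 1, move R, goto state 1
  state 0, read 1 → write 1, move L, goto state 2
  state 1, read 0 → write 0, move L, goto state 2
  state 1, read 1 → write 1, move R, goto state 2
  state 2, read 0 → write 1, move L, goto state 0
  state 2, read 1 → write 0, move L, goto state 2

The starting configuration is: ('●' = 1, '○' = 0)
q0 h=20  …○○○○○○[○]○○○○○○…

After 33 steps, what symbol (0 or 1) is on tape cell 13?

1

k=0  q0 h=20  …○○○○○○[○]○○○○○○…
k=1  q1 h=21  …○○○○○●[○]○○○○○○…
k=2  q2 h=20  …○○○○○○[●]○○○○○○…
k=3  q2 h=19  …○○○○○○[○]○○○○○○…
k=4  q0 h=18  …○○○○○○[○]●○○○○○…
k=5  q1 h=19  …○○○○○●[●]○○○○○○…
k=6  q2 h=20  …○○○○●●[○]○○○○○○…
k=7  q0 h=19  …○○○○○●[●]●○○○○○…
k=8  q2 h=18  …○○○○○○[●]●●○○○○…
k=9  q2 h=17  …○○○○○○[○]○●●○○○…
k=10  q0 h=16  …○○○○○○[○]●○●●○○…
k=11  q1 h=17  …○○○○○●[●]○●●○○○…
k=12  q2 h=18  …○○○○●●[○]●●○○○○…
k=13  q0 h=17  …○○○○○●[●]●●●○○○…
k=14  q2 h=16  …○○○○○○[●]●●●●○○…
k=15  q2 h=15  …○○○○○○[○]○●●●●○…
k=16  q0 h=14  …○○○○○○[○]●○●●●●…
k=17  q1 h=15  …○○○○○●[●]○●●●●○…
k=18  q2 h=16  …○○○○●●[○]●●●●○○…
k=19  q0 h=15  …○○○○○●[●]●●●●●○…
k=20  q2 h=14  …○○○○○○[●]●●●●●●…
k=21  q2 h=13  …○○○○○○[○]○●●●●●…
k=22  q0 h=12  …○○○○○○[○]●○●●●●…
k=23  q1 h=13  …○○○○○●[●]○●●●●●…
k=24  q2 h=14  …○○○○●●[○]●●●●●●…
k=25  q0 h=13  …○○○○○●[●]●●●●●●…
k=26  q2 h=12  …○○○○○○[●]●●●●●●…
k=27  q2 h=11  …○○○○○○[○]○●●●●●…
k=28  q0 h=10  …○○○○○○[○]●○●●●●…
k=29  q1 h=11  …○○○○○●[●]○●●●●●…
k=30  q2 h=12  …○○○○●●[○]●●●●●●…
k=31  q0 h=11  …○○○○○●[●]●●●●●●…
k=32  q2 h=10  …○○○○○○[●]●●●●●●…
k=33  q2 h= 9  …○○○○○○[○]○●●●●●…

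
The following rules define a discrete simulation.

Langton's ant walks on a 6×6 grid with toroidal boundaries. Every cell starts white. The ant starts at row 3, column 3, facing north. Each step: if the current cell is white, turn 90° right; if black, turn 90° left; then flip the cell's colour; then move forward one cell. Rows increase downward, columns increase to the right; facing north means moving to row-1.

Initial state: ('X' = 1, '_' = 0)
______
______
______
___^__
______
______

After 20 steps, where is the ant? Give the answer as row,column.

5,1

t=0: ______
______
______
___^__
______
______
t=1: ______
______
______
___X>_
______
______
t=2: ______
______
______
___XX_
____v_
______
t=3: ______
______
______
___XX_
___<X_
______
t=4: ______
______
______
___^X_
___XX_
______
t=5: ______
______
______
__<_X_
___XX_
______
t=6: ______
______
__^___
__X_X_
___XX_
______
t=7: ______
______
__X>__
__X_X_
___XX_
______
t=8: ______
______
__XX__
__XvX_
___XX_
______
t=9: ______
______
__XX__
__<XX_
___XX_
______
t=10: ______
______
__XX__
___XX_
__vXX_
______
t=11: ______
______
__XX__
___XX_
_<XXX_
______
t=12: ______
______
__XX__
_^_XX_
_XXXX_
______
t=13: ______
______
__XX__
_X>XX_
_XXXX_
______
t=14: ______
______
__XX__
_XXXX_
_XvXX_
______
t=15: ______
______
__XX__
_XXXX_
_X_>X_
______
t=16: ______
______
__XX__
_XX^X_
_X__X_
______
t=17: ______
______
__XX__
_X<_X_
_X__X_
______
t=18: ______
______
__XX__
_X__X_
_Xv_X_
______
t=19: ______
______
__XX__
_X__X_
_<X_X_
______
t=20: ______
______
__XX__
_X__X_
__X_X_
_v____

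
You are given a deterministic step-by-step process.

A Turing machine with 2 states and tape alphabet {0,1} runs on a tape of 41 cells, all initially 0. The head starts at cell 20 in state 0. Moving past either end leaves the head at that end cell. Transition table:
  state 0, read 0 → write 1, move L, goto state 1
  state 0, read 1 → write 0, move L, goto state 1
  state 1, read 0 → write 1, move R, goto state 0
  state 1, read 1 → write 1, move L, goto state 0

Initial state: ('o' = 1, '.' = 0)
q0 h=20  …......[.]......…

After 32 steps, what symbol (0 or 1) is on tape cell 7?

1

k=0  q0 h=20  …......[.]......…
k=1  q1 h=19  …......[.]o.....…
k=2  q0 h=20  ….....o[o]......…
k=3  q1 h=19  …......[o]......…
k=4  q0 h=18  …......[.]o.....…
k=5  q1 h=17  …......[.]oo....…
k=6  q0 h=18  ….....o[o]o.....…
k=7  q1 h=17  …......[o].o....…
k=8  q0 h=16  …......[.]o.o...…
k=9  q1 h=15  …......[.]oo.o..…
k=10  q0 h=16  ….....o[o]o.o...…
k=11  q1 h=15  …......[o].o.o..…
k=12  q0 h=14  …......[.]o.o.o.…
k=13  q1 h=13  …......[.]oo.o.o…
k=14  q0 h=14  ….....o[o]o.o.o.…
k=15  q1 h=13  …......[o].o.o.o…
k=16  q0 h=12  …......[.]o.o.o.…
k=17  q1 h=11  …......[.]oo.o.o…
k=18  q0 h=12  ….....o[o]o.o.o.…
k=19  q1 h=11  …......[o].o.o.o…
k=20  q0 h=10  …......[.]o.o.o.…
k=21  q1 h= 9  …......[.]oo.o.o…
k=22  q0 h=10  ….....o[o]o.o.o.…
k=23  q1 h= 9  …......[o].o.o.o…
k=24  q0 h= 8  …......[.]o.o.o.…
k=25  q1 h= 7  …......[.]oo.o.o…
k=26  q0 h= 8  ….....o[o]o.o.o.…
k=27  q1 h= 7  …......[o].o.o.o…
k=28  q0 h= 6  |......[.]o.o.o.…
k=29  q1 h= 5  |.....[.]oo.o.o…
k=30  q0 h= 6  |.....o[o]o.o.o.…
k=31  q1 h= 5  |.....[o].o.o.o…
k=32  q0 h= 4  |....[.]o.o.o.…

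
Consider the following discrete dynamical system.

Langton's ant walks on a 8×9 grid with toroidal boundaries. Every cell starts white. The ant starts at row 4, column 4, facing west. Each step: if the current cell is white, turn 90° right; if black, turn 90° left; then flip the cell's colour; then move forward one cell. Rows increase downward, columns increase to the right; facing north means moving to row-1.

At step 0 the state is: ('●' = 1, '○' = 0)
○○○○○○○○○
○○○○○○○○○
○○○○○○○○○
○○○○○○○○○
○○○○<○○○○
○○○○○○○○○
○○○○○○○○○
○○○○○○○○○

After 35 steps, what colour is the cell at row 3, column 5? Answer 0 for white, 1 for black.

1

t=0: ○○○○○○○○○
○○○○○○○○○
○○○○○○○○○
○○○○○○○○○
○○○○<○○○○
○○○○○○○○○
○○○○○○○○○
○○○○○○○○○
t=1: ○○○○○○○○○
○○○○○○○○○
○○○○○○○○○
○○○○^○○○○
○○○○●○○○○
○○○○○○○○○
○○○○○○○○○
○○○○○○○○○
t=2: ○○○○○○○○○
○○○○○○○○○
○○○○○○○○○
○○○○●>○○○
○○○○●○○○○
○○○○○○○○○
○○○○○○○○○
○○○○○○○○○
t=3: ○○○○○○○○○
○○○○○○○○○
○○○○○○○○○
○○○○●●○○○
○○○○●v○○○
○○○○○○○○○
○○○○○○○○○
○○○○○○○○○
t=4: ○○○○○○○○○
○○○○○○○○○
○○○○○○○○○
○○○○●●○○○
○○○○<●○○○
○○○○○○○○○
○○○○○○○○○
○○○○○○○○○
t=5: ○○○○○○○○○
○○○○○○○○○
○○○○○○○○○
○○○○●●○○○
○○○○○●○○○
○○○○v○○○○
○○○○○○○○○
○○○○○○○○○
t=6: ○○○○○○○○○
○○○○○○○○○
○○○○○○○○○
○○○○●●○○○
○○○○○●○○○
○○○<●○○○○
○○○○○○○○○
○○○○○○○○○
t=7: ○○○○○○○○○
○○○○○○○○○
○○○○○○○○○
○○○○●●○○○
○○○^○●○○○
○○○●●○○○○
○○○○○○○○○
○○○○○○○○○
t=8: ○○○○○○○○○
○○○○○○○○○
○○○○○○○○○
○○○○●●○○○
○○○●>●○○○
○○○●●○○○○
○○○○○○○○○
○○○○○○○○○
t=9: ○○○○○○○○○
○○○○○○○○○
○○○○○○○○○
○○○○●●○○○
○○○●●●○○○
○○○●v○○○○
○○○○○○○○○
○○○○○○○○○
t=10: ○○○○○○○○○
○○○○○○○○○
○○○○○○○○○
○○○○●●○○○
○○○●●●○○○
○○○●○>○○○
○○○○○○○○○
○○○○○○○○○
t=11: ○○○○○○○○○
○○○○○○○○○
○○○○○○○○○
○○○○●●○○○
○○○●●●○○○
○○○●○●○○○
○○○○○v○○○
○○○○○○○○○
t=12: ○○○○○○○○○
○○○○○○○○○
○○○○○○○○○
○○○○●●○○○
○○○●●●○○○
○○○●○●○○○
○○○○<●○○○
○○○○○○○○○
t=13: ○○○○○○○○○
○○○○○○○○○
○○○○○○○○○
○○○○●●○○○
○○○●●●○○○
○○○●^●○○○
○○○○●●○○○
○○○○○○○○○
t=14: ○○○○○○○○○
○○○○○○○○○
○○○○○○○○○
○○○○●●○○○
○○○●●●○○○
○○○●●>○○○
○○○○●●○○○
○○○○○○○○○
t=15: ○○○○○○○○○
○○○○○○○○○
○○○○○○○○○
○○○○●●○○○
○○○●●^○○○
○○○●●○○○○
○○○○●●○○○
○○○○○○○○○
t=16: ○○○○○○○○○
○○○○○○○○○
○○○○○○○○○
○○○○●●○○○
○○○●<○○○○
○○○●●○○○○
○○○○●●○○○
○○○○○○○○○
t=17: ○○○○○○○○○
○○○○○○○○○
○○○○○○○○○
○○○○●●○○○
○○○●○○○○○
○○○●v○○○○
○○○○●●○○○
○○○○○○○○○
t=18: ○○○○○○○○○
○○○○○○○○○
○○○○○○○○○
○○○○●●○○○
○○○●○○○○○
○○○●○>○○○
○○○○●●○○○
○○○○○○○○○
t=19: ○○○○○○○○○
○○○○○○○○○
○○○○○○○○○
○○○○●●○○○
○○○●○○○○○
○○○●○●○○○
○○○○●v○○○
○○○○○○○○○
t=20: ○○○○○○○○○
○○○○○○○○○
○○○○○○○○○
○○○○●●○○○
○○○●○○○○○
○○○●○●○○○
○○○○●○>○○
○○○○○○○○○
t=21: ○○○○○○○○○
○○○○○○○○○
○○○○○○○○○
○○○○●●○○○
○○○●○○○○○
○○○●○●○○○
○○○○●○●○○
○○○○○○v○○
t=22: ○○○○○○○○○
○○○○○○○○○
○○○○○○○○○
○○○○●●○○○
○○○●○○○○○
○○○●○●○○○
○○○○●○●○○
○○○○○<●○○
t=23: ○○○○○○○○○
○○○○○○○○○
○○○○○○○○○
○○○○●●○○○
○○○●○○○○○
○○○●○●○○○
○○○○●^●○○
○○○○○●●○○
t=24: ○○○○○○○○○
○○○○○○○○○
○○○○○○○○○
○○○○●●○○○
○○○●○○○○○
○○○●○●○○○
○○○○●●>○○
○○○○○●●○○
t=25: ○○○○○○○○○
○○○○○○○○○
○○○○○○○○○
○○○○●●○○○
○○○●○○○○○
○○○●○●^○○
○○○○●●○○○
○○○○○●●○○
t=26: ○○○○○○○○○
○○○○○○○○○
○○○○○○○○○
○○○○●●○○○
○○○●○○○○○
○○○●○●●>○
○○○○●●○○○
○○○○○●●○○
t=27: ○○○○○○○○○
○○○○○○○○○
○○○○○○○○○
○○○○●●○○○
○○○●○○○○○
○○○●○●●●○
○○○○●●○v○
○○○○○●●○○
t=28: ○○○○○○○○○
○○○○○○○○○
○○○○○○○○○
○○○○●●○○○
○○○●○○○○○
○○○●○●●●○
○○○○●●<●○
○○○○○●●○○
t=29: ○○○○○○○○○
○○○○○○○○○
○○○○○○○○○
○○○○●●○○○
○○○●○○○○○
○○○●○●^●○
○○○○●●●●○
○○○○○●●○○
t=30: ○○○○○○○○○
○○○○○○○○○
○○○○○○○○○
○○○○●●○○○
○○○●○○○○○
○○○●○<○●○
○○○○●●●●○
○○○○○●●○○
t=31: ○○○○○○○○○
○○○○○○○○○
○○○○○○○○○
○○○○●●○○○
○○○●○○○○○
○○○●○○○●○
○○○○●v●●○
○○○○○●●○○
t=32: ○○○○○○○○○
○○○○○○○○○
○○○○○○○○○
○○○○●●○○○
○○○●○○○○○
○○○●○○○●○
○○○○●○>●○
○○○○○●●○○
t=33: ○○○○○○○○○
○○○○○○○○○
○○○○○○○○○
○○○○●●○○○
○○○●○○○○○
○○○●○○^●○
○○○○●○○●○
○○○○○●●○○
t=34: ○○○○○○○○○
○○○○○○○○○
○○○○○○○○○
○○○○●●○○○
○○○●○○○○○
○○○●○○●>○
○○○○●○○●○
○○○○○●●○○
t=35: ○○○○○○○○○
○○○○○○○○○
○○○○○○○○○
○○○○●●○○○
○○○●○○○^○
○○○●○○●○○
○○○○●○○●○
○○○○○●●○○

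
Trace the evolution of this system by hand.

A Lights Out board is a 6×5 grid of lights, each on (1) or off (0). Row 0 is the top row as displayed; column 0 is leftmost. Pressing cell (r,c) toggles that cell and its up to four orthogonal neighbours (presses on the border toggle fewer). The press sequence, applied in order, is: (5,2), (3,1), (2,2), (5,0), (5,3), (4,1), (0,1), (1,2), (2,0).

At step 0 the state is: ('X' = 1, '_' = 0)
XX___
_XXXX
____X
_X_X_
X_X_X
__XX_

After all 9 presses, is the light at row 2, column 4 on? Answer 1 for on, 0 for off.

step 0: XX___
_XXXX
____X
_X_X_
X_X_X
__XX_
step 1: XX___
_XXXX
____X
_X_X_
X___X
_X___
step 2: XX___
_XXXX
_X__X
X_XX_
XX__X
_X___
step 3: XX___
_X_XX
__XXX
X__X_
XX__X
_X___
step 4: XX___
_X_XX
__XXX
X__X_
_X__X
X____
step 5: XX___
_X_XX
__XXX
X__X_
_X_XX
X_XXX
step 6: XX___
_X_XX
__XXX
XX_X_
X_XXX
XXXXX
step 7: __X__
___XX
__XXX
XX_X_
X_XXX
XXXXX
step 8: _____
_XX_X
___XX
XX_X_
X_XXX
XXXXX
step 9: _____
XXX_X
XX_XX
_X_X_
X_XXX
XXXXX

1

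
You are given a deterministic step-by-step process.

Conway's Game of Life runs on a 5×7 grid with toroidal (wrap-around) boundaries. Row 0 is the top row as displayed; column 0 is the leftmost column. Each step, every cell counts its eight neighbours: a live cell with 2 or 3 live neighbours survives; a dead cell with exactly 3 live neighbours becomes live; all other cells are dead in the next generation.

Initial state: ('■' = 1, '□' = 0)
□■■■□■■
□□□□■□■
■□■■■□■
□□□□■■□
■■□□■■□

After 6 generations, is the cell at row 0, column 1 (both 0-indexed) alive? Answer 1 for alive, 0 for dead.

1

[0] □■■■□■■
□□□□■□■
■□■■■□■
□□□□■■□
■■□□■■□
[1] □■■■□□□
□□□□□□□
■□□□□□■
□□■□□□□
■■□□□□□
[2] ■■■□□□□
■■■□□□□
□□□□□□□
□□□□□□■
■□□■□□□
[3] □□□■□□■
■□■□□□□
■■□□□□□
□□□□□□□
■□■□□□■
[4] □□■■□□■
■□■□□□■
■■□□□□□
□□□□□□■
■□□□□□■
[5] □□■■□■□
□□■■□□■
□■□□□□□
□■□□□□■
■□□□□■■
[6] ■■■■□■□
□■□■■□□
□■□□□□□
□■□□□■■
■■■□■■□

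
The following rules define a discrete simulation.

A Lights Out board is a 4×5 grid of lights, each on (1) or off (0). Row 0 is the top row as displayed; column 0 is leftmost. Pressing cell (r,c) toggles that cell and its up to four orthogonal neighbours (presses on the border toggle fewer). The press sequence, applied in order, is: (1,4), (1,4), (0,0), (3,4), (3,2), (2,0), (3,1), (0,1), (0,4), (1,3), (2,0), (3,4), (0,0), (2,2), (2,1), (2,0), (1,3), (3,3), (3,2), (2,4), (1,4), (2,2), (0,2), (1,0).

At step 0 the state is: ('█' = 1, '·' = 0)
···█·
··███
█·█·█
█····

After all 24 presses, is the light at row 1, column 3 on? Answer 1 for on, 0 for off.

0

t=0: ···█·
··███
█·█·█
█····
t=1: ···██
··█··
█·█··
█····
t=2: ···█·
··███
█·█·█
█····
t=3: ██·█·
█·███
█·█·█
█····
t=4: ██·█·
█·███
█·█··
█··██
t=5: ██·█·
█·███
█····
███·█
t=6: ██·█·
··███
·█···
·██·█
t=7: ██·█·
··███
·····
█···█
t=8: ··██·
·████
·····
█···█
t=9: ··█·█
·███·
·····
█···█
t=10: ··███
·█··█
···█·
█···█
t=11: ··███
██··█
██·█·
····█
t=12: ··███
██··█
██·██
···█·
t=13: █████
·█··█
██·██
···█·
t=14: █████
·██·█
█·█·█
··██·
t=15: █████
··█·█
·█··█
·███·
t=16: █████
█·█·█
█···█
████·
t=17: ███·█
█··█·
█··██
████·
t=18: ███·█
█··█·
█···█
██··█
t=19: ███·█
█··█·
█·█·█
█·███
t=20: ███·█
█··██
█·██·
█·██·
t=21: ███··
█····
█·███
█·██·
t=22: ███··
█·█··
██··█
█··█·
t=23: █··█·
█····
██··█
█··█·
t=24: ···█·
·█···
·█··█
█··█·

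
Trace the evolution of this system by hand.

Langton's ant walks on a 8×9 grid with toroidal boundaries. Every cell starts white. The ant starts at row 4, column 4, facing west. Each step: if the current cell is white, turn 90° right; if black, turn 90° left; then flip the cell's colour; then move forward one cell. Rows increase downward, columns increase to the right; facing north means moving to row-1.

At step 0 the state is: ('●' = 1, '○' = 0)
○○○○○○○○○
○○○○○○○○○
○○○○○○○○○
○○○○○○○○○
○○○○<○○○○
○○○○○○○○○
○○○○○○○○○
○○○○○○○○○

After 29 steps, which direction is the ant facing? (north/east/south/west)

gen 0: ○○○○○○○○○
○○○○○○○○○
○○○○○○○○○
○○○○○○○○○
○○○○<○○○○
○○○○○○○○○
○○○○○○○○○
○○○○○○○○○
gen 1: ○○○○○○○○○
○○○○○○○○○
○○○○○○○○○
○○○○^○○○○
○○○○●○○○○
○○○○○○○○○
○○○○○○○○○
○○○○○○○○○
gen 2: ○○○○○○○○○
○○○○○○○○○
○○○○○○○○○
○○○○●>○○○
○○○○●○○○○
○○○○○○○○○
○○○○○○○○○
○○○○○○○○○
gen 3: ○○○○○○○○○
○○○○○○○○○
○○○○○○○○○
○○○○●●○○○
○○○○●v○○○
○○○○○○○○○
○○○○○○○○○
○○○○○○○○○
gen 4: ○○○○○○○○○
○○○○○○○○○
○○○○○○○○○
○○○○●●○○○
○○○○<●○○○
○○○○○○○○○
○○○○○○○○○
○○○○○○○○○
gen 5: ○○○○○○○○○
○○○○○○○○○
○○○○○○○○○
○○○○●●○○○
○○○○○●○○○
○○○○v○○○○
○○○○○○○○○
○○○○○○○○○
gen 6: ○○○○○○○○○
○○○○○○○○○
○○○○○○○○○
○○○○●●○○○
○○○○○●○○○
○○○<●○○○○
○○○○○○○○○
○○○○○○○○○
gen 7: ○○○○○○○○○
○○○○○○○○○
○○○○○○○○○
○○○○●●○○○
○○○^○●○○○
○○○●●○○○○
○○○○○○○○○
○○○○○○○○○
gen 8: ○○○○○○○○○
○○○○○○○○○
○○○○○○○○○
○○○○●●○○○
○○○●>●○○○
○○○●●○○○○
○○○○○○○○○
○○○○○○○○○
gen 9: ○○○○○○○○○
○○○○○○○○○
○○○○○○○○○
○○○○●●○○○
○○○●●●○○○
○○○●v○○○○
○○○○○○○○○
○○○○○○○○○
gen 10: ○○○○○○○○○
○○○○○○○○○
○○○○○○○○○
○○○○●●○○○
○○○●●●○○○
○○○●○>○○○
○○○○○○○○○
○○○○○○○○○
gen 11: ○○○○○○○○○
○○○○○○○○○
○○○○○○○○○
○○○○●●○○○
○○○●●●○○○
○○○●○●○○○
○○○○○v○○○
○○○○○○○○○
gen 12: ○○○○○○○○○
○○○○○○○○○
○○○○○○○○○
○○○○●●○○○
○○○●●●○○○
○○○●○●○○○
○○○○<●○○○
○○○○○○○○○
gen 13: ○○○○○○○○○
○○○○○○○○○
○○○○○○○○○
○○○○●●○○○
○○○●●●○○○
○○○●^●○○○
○○○○●●○○○
○○○○○○○○○
gen 14: ○○○○○○○○○
○○○○○○○○○
○○○○○○○○○
○○○○●●○○○
○○○●●●○○○
○○○●●>○○○
○○○○●●○○○
○○○○○○○○○
gen 15: ○○○○○○○○○
○○○○○○○○○
○○○○○○○○○
○○○○●●○○○
○○○●●^○○○
○○○●●○○○○
○○○○●●○○○
○○○○○○○○○
gen 16: ○○○○○○○○○
○○○○○○○○○
○○○○○○○○○
○○○○●●○○○
○○○●<○○○○
○○○●●○○○○
○○○○●●○○○
○○○○○○○○○
gen 17: ○○○○○○○○○
○○○○○○○○○
○○○○○○○○○
○○○○●●○○○
○○○●○○○○○
○○○●v○○○○
○○○○●●○○○
○○○○○○○○○
gen 18: ○○○○○○○○○
○○○○○○○○○
○○○○○○○○○
○○○○●●○○○
○○○●○○○○○
○○○●○>○○○
○○○○●●○○○
○○○○○○○○○
gen 19: ○○○○○○○○○
○○○○○○○○○
○○○○○○○○○
○○○○●●○○○
○○○●○○○○○
○○○●○●○○○
○○○○●v○○○
○○○○○○○○○
gen 20: ○○○○○○○○○
○○○○○○○○○
○○○○○○○○○
○○○○●●○○○
○○○●○○○○○
○○○●○●○○○
○○○○●○>○○
○○○○○○○○○
gen 21: ○○○○○○○○○
○○○○○○○○○
○○○○○○○○○
○○○○●●○○○
○○○●○○○○○
○○○●○●○○○
○○○○●○●○○
○○○○○○v○○
gen 22: ○○○○○○○○○
○○○○○○○○○
○○○○○○○○○
○○○○●●○○○
○○○●○○○○○
○○○●○●○○○
○○○○●○●○○
○○○○○<●○○
gen 23: ○○○○○○○○○
○○○○○○○○○
○○○○○○○○○
○○○○●●○○○
○○○●○○○○○
○○○●○●○○○
○○○○●^●○○
○○○○○●●○○
gen 24: ○○○○○○○○○
○○○○○○○○○
○○○○○○○○○
○○○○●●○○○
○○○●○○○○○
○○○●○●○○○
○○○○●●>○○
○○○○○●●○○
gen 25: ○○○○○○○○○
○○○○○○○○○
○○○○○○○○○
○○○○●●○○○
○○○●○○○○○
○○○●○●^○○
○○○○●●○○○
○○○○○●●○○
gen 26: ○○○○○○○○○
○○○○○○○○○
○○○○○○○○○
○○○○●●○○○
○○○●○○○○○
○○○●○●●>○
○○○○●●○○○
○○○○○●●○○
gen 27: ○○○○○○○○○
○○○○○○○○○
○○○○○○○○○
○○○○●●○○○
○○○●○○○○○
○○○●○●●●○
○○○○●●○v○
○○○○○●●○○
gen 28: ○○○○○○○○○
○○○○○○○○○
○○○○○○○○○
○○○○●●○○○
○○○●○○○○○
○○○●○●●●○
○○○○●●<●○
○○○○○●●○○
gen 29: ○○○○○○○○○
○○○○○○○○○
○○○○○○○○○
○○○○●●○○○
○○○●○○○○○
○○○●○●^●○
○○○○●●●●○
○○○○○●●○○

north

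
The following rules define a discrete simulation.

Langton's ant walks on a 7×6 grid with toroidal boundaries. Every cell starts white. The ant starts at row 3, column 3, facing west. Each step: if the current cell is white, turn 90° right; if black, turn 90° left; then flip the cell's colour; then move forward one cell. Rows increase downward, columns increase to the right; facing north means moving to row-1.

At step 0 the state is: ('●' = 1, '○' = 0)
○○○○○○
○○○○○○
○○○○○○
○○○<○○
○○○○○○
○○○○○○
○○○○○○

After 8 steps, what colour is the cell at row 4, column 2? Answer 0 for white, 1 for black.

1

[0] ○○○○○○
○○○○○○
○○○○○○
○○○<○○
○○○○○○
○○○○○○
○○○○○○
[1] ○○○○○○
○○○○○○
○○○^○○
○○○●○○
○○○○○○
○○○○○○
○○○○○○
[2] ○○○○○○
○○○○○○
○○○●>○
○○○●○○
○○○○○○
○○○○○○
○○○○○○
[3] ○○○○○○
○○○○○○
○○○●●○
○○○●v○
○○○○○○
○○○○○○
○○○○○○
[4] ○○○○○○
○○○○○○
○○○●●○
○○○<●○
○○○○○○
○○○○○○
○○○○○○
[5] ○○○○○○
○○○○○○
○○○●●○
○○○○●○
○○○v○○
○○○○○○
○○○○○○
[6] ○○○○○○
○○○○○○
○○○●●○
○○○○●○
○○<●○○
○○○○○○
○○○○○○
[7] ○○○○○○
○○○○○○
○○○●●○
○○^○●○
○○●●○○
○○○○○○
○○○○○○
[8] ○○○○○○
○○○○○○
○○○●●○
○○●>●○
○○●●○○
○○○○○○
○○○○○○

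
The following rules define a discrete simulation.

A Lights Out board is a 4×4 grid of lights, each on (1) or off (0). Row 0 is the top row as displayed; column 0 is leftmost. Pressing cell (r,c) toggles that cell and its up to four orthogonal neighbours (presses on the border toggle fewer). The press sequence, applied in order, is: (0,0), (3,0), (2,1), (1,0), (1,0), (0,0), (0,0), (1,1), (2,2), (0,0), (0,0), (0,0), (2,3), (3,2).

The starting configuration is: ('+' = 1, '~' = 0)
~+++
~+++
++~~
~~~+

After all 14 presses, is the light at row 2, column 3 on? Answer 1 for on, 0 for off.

0

0) ~+++
~+++
++~~
~~~+
1) +~++
++++
++~~
~~~+
2) +~++
++++
~+~~
++~+
3) +~++
+~++
+~+~
+~~+
4) ~~++
~+++
~~+~
+~~+
5) +~++
+~++
+~+~
+~~+
6) ~+++
~~++
+~+~
+~~+
7) +~++
+~++
+~+~
+~~+
8) ++++
~+~+
+++~
+~~+
9) ++++
~+++
+~~+
+~++
10) ~~++
++++
+~~+
+~++
11) ++++
~+++
+~~+
+~++
12) ~~++
++++
+~~+
+~++
13) ~~++
+++~
+~+~
+~+~
14) ~~++
+++~
+~~~
++~+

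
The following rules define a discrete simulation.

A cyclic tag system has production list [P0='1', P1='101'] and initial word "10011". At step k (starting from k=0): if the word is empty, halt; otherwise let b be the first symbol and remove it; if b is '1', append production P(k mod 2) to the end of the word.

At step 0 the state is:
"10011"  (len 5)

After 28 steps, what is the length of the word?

16

k=0  "10011"  (len 5)
k=1  "00111"  (len 5)
k=2  "0111"  (len 4)
k=3  "111"  (len 3)
k=4  "11101"  (len 5)
k=5  "11011"  (len 5)
k=6  "1011101"  (len 7)
k=7  "0111011"  (len 7)
k=8  "111011"  (len 6)
k=9  "110111"  (len 6)
k=10  "10111101"  (len 8)
k=11  "01111011"  (len 8)
k=12  "1111011"  (len 7)
k=13  "1110111"  (len 7)
k=14  "110111101"  (len 9)
k=15  "101111011"  (len 9)
k=16  "01111011101"  (len 11)
k=17  "1111011101"  (len 10)
k=18  "111011101101"  (len 12)
k=19  "110111011011"  (len 12)
k=20  "10111011011101"  (len 14)
k=21  "01110110111011"  (len 14)
k=22  "1110110111011"  (len 13)
k=23  "1101101110111"  (len 13)
k=24  "101101110111101"  (len 15)
k=25  "011011101111011"  (len 15)
k=26  "11011101111011"  (len 14)
k=27  "10111011110111"  (len 14)
k=28  "0111011110111101"  (len 16)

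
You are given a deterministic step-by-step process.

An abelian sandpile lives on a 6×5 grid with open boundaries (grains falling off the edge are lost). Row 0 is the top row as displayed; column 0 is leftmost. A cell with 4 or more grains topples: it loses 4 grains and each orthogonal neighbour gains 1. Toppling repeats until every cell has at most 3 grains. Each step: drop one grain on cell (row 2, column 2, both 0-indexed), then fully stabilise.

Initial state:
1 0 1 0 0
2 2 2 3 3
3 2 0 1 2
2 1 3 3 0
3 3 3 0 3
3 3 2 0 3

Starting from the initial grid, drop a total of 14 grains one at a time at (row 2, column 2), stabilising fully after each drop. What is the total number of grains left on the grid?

step 0: 1 0 1 0 0
2 2 2 3 3
3 2 0 1 2
2 1 3 3 0
3 3 3 0 3
3 3 2 0 3
step 1: 1 0 1 0 0
2 2 2 3 3
3 2 1 1 2
2 1 3 3 0
3 3 3 0 3
3 3 2 0 3
step 2: 1 0 1 0 0
2 2 2 3 3
3 2 2 1 2
2 1 3 3 0
3 3 3 0 3
3 3 2 0 3
step 3: 1 0 1 0 0
2 2 2 3 3
3 2 3 1 2
2 1 3 3 0
3 3 3 0 3
3 3 2 0 3
step 4: 1 0 1 0 0
2 2 3 3 3
3 3 1 3 2
3 3 2 0 1
1 2 2 2 3
1 2 0 1 3
step 5: 1 0 1 0 0
2 2 3 3 3
3 3 2 3 2
3 3 2 0 1
1 2 2 2 3
1 2 0 1 3
step 6: 1 0 1 0 0
2 2 3 3 3
3 3 3 3 2
3 3 2 0 1
1 2 2 2 3
1 2 0 1 3
step 7: 2 1 2 1 1
0 2 3 2 1
3 0 1 3 0
1 3 1 2 2
2 3 3 2 3
1 2 0 1 3
step 8: 2 1 2 1 1
0 2 3 2 1
3 0 2 3 0
1 3 1 2 2
2 3 3 2 3
1 2 0 1 3
step 9: 2 1 2 1 1
0 2 3 2 1
3 0 3 3 0
1 3 1 2 2
2 3 3 2 3
1 2 0 1 3
step 10: 2 1 3 2 1
0 3 1 0 2
3 1 2 1 1
1 3 2 3 2
2 3 3 2 3
1 2 0 1 3
step 11: 2 1 3 2 1
0 3 1 0 2
3 1 3 1 1
1 3 2 3 2
2 3 3 2 3
1 2 0 1 3
step 12: 2 1 3 2 1
0 3 2 0 2
3 2 0 2 1
1 3 3 3 2
2 3 3 2 3
1 2 0 1 3
step 13: 2 1 3 2 1
0 3 2 0 2
3 2 1 2 1
1 3 3 3 2
2 3 3 2 3
1 2 0 1 3
step 14: 2 1 3 2 1
0 3 2 0 2
3 2 2 2 1
1 3 3 3 2
2 3 3 2 3
1 2 0 1 3

58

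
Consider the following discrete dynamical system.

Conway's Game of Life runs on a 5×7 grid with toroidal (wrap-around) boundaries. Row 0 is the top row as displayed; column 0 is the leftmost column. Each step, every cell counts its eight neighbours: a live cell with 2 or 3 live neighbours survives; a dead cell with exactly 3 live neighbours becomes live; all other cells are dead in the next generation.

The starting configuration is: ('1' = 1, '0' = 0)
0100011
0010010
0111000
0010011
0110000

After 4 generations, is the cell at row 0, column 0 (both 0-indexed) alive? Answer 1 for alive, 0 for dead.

0

t=0: 0100011
0010010
0111000
0010011
0110000
t=1: 1100011
1001111
0101111
1000000
0110000
t=2: 0001000
0001000
0111000
1001111
0010000
t=3: 0011000
0001100
1100011
1000111
0010011
t=4: 0010010
1101111
0101000
0000100
1110000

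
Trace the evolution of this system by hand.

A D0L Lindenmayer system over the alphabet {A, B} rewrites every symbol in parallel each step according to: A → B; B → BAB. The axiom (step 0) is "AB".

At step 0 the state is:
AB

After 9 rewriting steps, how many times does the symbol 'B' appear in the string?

[0] AB
[1] BBAB
[2] BABBABBBAB
[3] BABBBABBABBBABBABBABBBAB
[4] BABBBABBABBABBBABBABBBABBABBABBBABBABBBABBABBBABBABBABBBAB
[5] BABBBABBABBABBBABBABBBABBABBBABBABBABBBABBABBBABBABBABBBAB…BABBBABBABBABBBABBABBBABBABBABBBABBABBBABBABBBABBABBABBBAB  (len 140)
[6] BABBBABBABBABBBABBABBBABBABBBABBABBABBBABBABBBABBABBABBBAB…BABBBABBABBABBBABBABBBABBABBABBBABBABBBABBABBBABBABBABBBAB  (len 338)
[7] BABBBABBABBABBBABBABBBABBABBBABBABBABBBABBABBBABBABBABBBAB…BABBBABBABBABBBABBABBBABBABBABBBABBABBBABBABBBABBABBABBBAB  (len 816)
[8] BABBBABBABBABBBABBABBBABBABBBABBABBABBBABBABBBABBABBABBBAB…BABBBABBABBABBBABBABBBABBABBABBBABBABBBABBABBBABBABBABBBAB  (len 1970)
[9] BABBBABBABBABBBABBABBBABBABBBABBABBABBBABBABBBABBABBABBBAB…BABBBABBABBABBBABBABBBABBABBABBBABBABBBABBABBBABBABBABBBAB  (len 4756)

3363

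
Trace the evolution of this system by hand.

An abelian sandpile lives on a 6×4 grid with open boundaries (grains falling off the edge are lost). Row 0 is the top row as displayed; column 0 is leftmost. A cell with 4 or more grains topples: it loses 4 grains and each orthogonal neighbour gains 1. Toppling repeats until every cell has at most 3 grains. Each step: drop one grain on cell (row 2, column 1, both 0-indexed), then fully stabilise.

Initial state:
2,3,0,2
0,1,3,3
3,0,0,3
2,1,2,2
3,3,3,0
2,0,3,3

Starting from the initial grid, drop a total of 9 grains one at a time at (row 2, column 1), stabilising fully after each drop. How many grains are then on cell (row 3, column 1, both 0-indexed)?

3

gen 0: 2,3,0,2
0,1,3,3
3,0,0,3
2,1,2,2
3,3,3,0
2,0,3,3
gen 1: 2,3,0,2
0,1,3,3
3,1,0,3
2,1,2,2
3,3,3,0
2,0,3,3
gen 2: 2,3,0,2
0,1,3,3
3,2,0,3
2,1,2,2
3,3,3,0
2,0,3,3
gen 3: 2,3,0,2
0,1,3,3
3,3,0,3
2,1,2,2
3,3,3,0
2,0,3,3
gen 4: 2,3,0,2
1,2,3,3
0,1,1,3
3,2,2,2
3,3,3,0
2,0,3,3
gen 5: 2,3,0,2
1,2,3,3
0,2,1,3
3,2,2,2
3,3,3,0
2,0,3,3
gen 6: 2,3,0,2
1,2,3,3
0,3,1,3
3,2,2,2
3,3,3,0
2,0,3,3
gen 7: 2,3,0,2
1,3,3,3
1,0,2,3
3,3,2,2
3,3,3,0
2,0,3,3
gen 8: 2,3,0,2
1,3,3,3
1,1,2,3
3,3,2,2
3,3,3,0
2,0,3,3
gen 9: 2,3,0,2
1,3,3,3
1,2,2,3
3,3,2,2
3,3,3,0
2,0,3,3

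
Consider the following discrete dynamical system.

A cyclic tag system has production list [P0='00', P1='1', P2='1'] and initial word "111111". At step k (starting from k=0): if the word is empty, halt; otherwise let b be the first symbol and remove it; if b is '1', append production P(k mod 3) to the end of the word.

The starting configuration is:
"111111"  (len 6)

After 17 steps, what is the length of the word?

step 0: "111111"  (len 6)
step 1: "1111100"  (len 7)
step 2: "1111001"  (len 7)
step 3: "1110011"  (len 7)
step 4: "11001100"  (len 8)
step 5: "10011001"  (len 8)
step 6: "00110011"  (len 8)
step 7: "0110011"  (len 7)
step 8: "110011"  (len 6)
step 9: "100111"  (len 6)
step 10: "0011100"  (len 7)
step 11: "011100"  (len 6)
step 12: "11100"  (len 5)
step 13: "110000"  (len 6)
step 14: "100001"  (len 6)
step 15: "000011"  (len 6)
step 16: "00011"  (len 5)
step 17: "0011"  (len 4)

4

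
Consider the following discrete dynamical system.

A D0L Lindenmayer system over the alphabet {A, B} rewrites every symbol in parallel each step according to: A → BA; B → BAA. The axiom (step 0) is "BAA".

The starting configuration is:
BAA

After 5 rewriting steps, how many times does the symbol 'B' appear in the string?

99

step 0: BAA
step 1: BAABABA
step 2: BAABABABAABABAABA
step 3: BAABABABAABABAABABAABABABAABABAABABABAABA
step 4: BAABABABAABABAABABAABABABAABABAABABABAABABAABABABAABABAABABAABABABAABABAABABABAABABAABABAABABABAABA
step 5: BAABABABAABABAABABAABABABAABABAABABABAABABAABABABAABABAABA…BAABABAABABABAABABAABABABAABABAABABABAABABAABABAABABABAABA  (len 239)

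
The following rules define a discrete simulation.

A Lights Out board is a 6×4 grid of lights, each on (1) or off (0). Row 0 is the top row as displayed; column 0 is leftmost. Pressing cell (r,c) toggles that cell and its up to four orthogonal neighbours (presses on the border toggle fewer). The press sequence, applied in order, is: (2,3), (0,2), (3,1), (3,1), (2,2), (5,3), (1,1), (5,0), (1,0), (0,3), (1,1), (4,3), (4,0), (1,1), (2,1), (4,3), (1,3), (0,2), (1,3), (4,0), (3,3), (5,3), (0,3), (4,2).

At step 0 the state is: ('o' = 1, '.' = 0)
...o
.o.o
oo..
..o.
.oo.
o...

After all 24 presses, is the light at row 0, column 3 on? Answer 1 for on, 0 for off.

1

step 0: ...o
.o.o
oo..
..o.
.oo.
o...
step 1: ...o
.o..
oooo
..oo
.oo.
o...
step 2: .oo.
.oo.
oooo
..oo
.oo.
o...
step 3: .oo.
.oo.
o.oo
oo.o
..o.
o...
step 4: .oo.
.oo.
oooo
..oo
.oo.
o...
step 5: .oo.
.o..
o...
...o
.oo.
o...
step 6: .oo.
.o..
o...
...o
.ooo
o.oo
step 7: ..o.
o.o.
oo..
...o
.ooo
o.oo
step 8: ..o.
o.o.
oo..
...o
oooo
.ooo
step 9: o.o.
.oo.
.o..
...o
oooo
.ooo
step 10: o..o
.ooo
.o..
...o
oooo
.ooo
step 11: oo.o
o..o
....
...o
oooo
.ooo
step 12: oo.o
o..o
....
....
oo..
.oo.
step 13: oo.o
o..o
....
o...
....
ooo.
step 14: o..o
.ooo
.o..
o...
....
ooo.
step 15: o..o
..oo
o.o.
oo..
....
ooo.
step 16: o..o
..oo
o.o.
oo.o
..oo
oooo
step 17: o...
....
o.oo
oo.o
..oo
oooo
step 18: oooo
..o.
o.oo
oo.o
..oo
oooo
step 19: ooo.
...o
o.o.
oo.o
..oo
oooo
step 20: ooo.
...o
o.o.
.o.o
oooo
.ooo
step 21: ooo.
...o
o.oo
.oo.
ooo.
.ooo
step 22: ooo.
...o
o.oo
.oo.
oooo
.o..
step 23: oo.o
....
o.oo
.oo.
oooo
.o..
step 24: oo.o
....
o.oo
.o..
o...
.oo.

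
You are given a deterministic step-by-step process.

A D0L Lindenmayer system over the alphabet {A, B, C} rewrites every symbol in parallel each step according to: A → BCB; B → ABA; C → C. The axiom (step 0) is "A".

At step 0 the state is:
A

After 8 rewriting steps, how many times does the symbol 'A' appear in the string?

724

gen 0: A
gen 1: BCB
gen 2: ABACABA
gen 3: BCBABABCBCBCBABABCB
gen 4: ABACABABCBABABCBABACABACABACABABCBABABCBABACABA
gen 5: BCBABABCBCBCBABABCBABACABABCBABABCBABACABABCBABABCBCBCBABA…ABABCBCBCBABABCBABACABABCBABABCBABACABABCBABABCBCBCBABABCB  (len 123)
gen 6: ABACABABCBABABCBABACABACABACABABCBABABCBABACABABCBABABCBCB…BCBCBABABCBABACABABCBABABCBABACABACABACABABCBABABCBABACABA  (len 311)
gen 7: BCBABABCBCBCBABABCBABACABABCBABABCBABACABABCBABABCBCBCBABA…ABABCBCBCBABABCBABACABABCBABABCBABACABABCBABABCBCBCBABABCB  (len 803)
gen 8: ABACABABCBABABCBABACABACABACABABCBABABCBABACABABCBABABCBCB…BCBCBABABCBABACABABCBABABCBABACABACABACABABCBABABCBABACABA  (len 2047)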